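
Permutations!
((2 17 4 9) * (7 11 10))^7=(2 9 4 17)(7 11 10)=[0, 1, 9, 3, 17, 5, 6, 11, 8, 4, 7, 10, 12, 13, 14, 15, 16, 2]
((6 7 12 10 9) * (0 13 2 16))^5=(0 13 2 16)=[13, 1, 16, 3, 4, 5, 6, 7, 8, 9, 10, 11, 12, 2, 14, 15, 0]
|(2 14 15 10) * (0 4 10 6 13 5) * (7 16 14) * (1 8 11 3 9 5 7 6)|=16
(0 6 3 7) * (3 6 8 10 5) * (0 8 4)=[4, 1, 2, 7, 0, 3, 6, 8, 10, 9, 5]=(0 4)(3 7 8 10 5)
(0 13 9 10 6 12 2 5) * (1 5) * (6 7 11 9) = (0 13 6 12 2 1 5)(7 11 9 10) = [13, 5, 1, 3, 4, 0, 12, 11, 8, 10, 7, 9, 2, 6]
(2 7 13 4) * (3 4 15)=(2 7 13 15 3 4)=[0, 1, 7, 4, 2, 5, 6, 13, 8, 9, 10, 11, 12, 15, 14, 3]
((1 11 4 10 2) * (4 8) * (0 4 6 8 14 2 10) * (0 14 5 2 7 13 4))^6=[0, 5, 11, 3, 7, 1, 6, 4, 8, 9, 10, 2, 12, 14, 13]=(1 5)(2 11)(4 7)(13 14)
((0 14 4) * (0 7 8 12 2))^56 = [0, 1, 2, 3, 4, 5, 6, 7, 8, 9, 10, 11, 12, 13, 14] = (14)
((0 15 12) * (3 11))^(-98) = (0 15 12) = [15, 1, 2, 3, 4, 5, 6, 7, 8, 9, 10, 11, 0, 13, 14, 12]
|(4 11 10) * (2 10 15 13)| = |(2 10 4 11 15 13)| = 6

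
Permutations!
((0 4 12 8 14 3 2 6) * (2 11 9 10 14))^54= (3 14 10 9 11)= [0, 1, 2, 14, 4, 5, 6, 7, 8, 11, 9, 3, 12, 13, 10]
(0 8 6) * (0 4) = (0 8 6 4) = [8, 1, 2, 3, 0, 5, 4, 7, 6]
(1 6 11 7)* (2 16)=(1 6 11 7)(2 16)=[0, 6, 16, 3, 4, 5, 11, 1, 8, 9, 10, 7, 12, 13, 14, 15, 2]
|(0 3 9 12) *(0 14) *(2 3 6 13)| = |(0 6 13 2 3 9 12 14)| = 8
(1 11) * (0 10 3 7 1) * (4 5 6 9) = (0 10 3 7 1 11)(4 5 6 9) = [10, 11, 2, 7, 5, 6, 9, 1, 8, 4, 3, 0]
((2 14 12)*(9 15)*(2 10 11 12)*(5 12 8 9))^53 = (2 14)(5 8 12 9 10 15 11) = [0, 1, 14, 3, 4, 8, 6, 7, 12, 10, 15, 5, 9, 13, 2, 11]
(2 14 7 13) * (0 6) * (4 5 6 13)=(0 13 2 14 7 4 5 6)=[13, 1, 14, 3, 5, 6, 0, 4, 8, 9, 10, 11, 12, 2, 7]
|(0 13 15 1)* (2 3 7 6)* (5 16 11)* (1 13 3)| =6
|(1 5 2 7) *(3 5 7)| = |(1 7)(2 3 5)| = 6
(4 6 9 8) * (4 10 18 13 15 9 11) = (4 6 11)(8 10 18 13 15 9) = [0, 1, 2, 3, 6, 5, 11, 7, 10, 8, 18, 4, 12, 15, 14, 9, 16, 17, 13]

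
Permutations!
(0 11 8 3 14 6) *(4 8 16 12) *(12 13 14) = (0 11 16 13 14 6)(3 12 4 8) = [11, 1, 2, 12, 8, 5, 0, 7, 3, 9, 10, 16, 4, 14, 6, 15, 13]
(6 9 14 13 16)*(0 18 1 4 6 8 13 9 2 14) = [18, 4, 14, 3, 6, 5, 2, 7, 13, 0, 10, 11, 12, 16, 9, 15, 8, 17, 1] = (0 18 1 4 6 2 14 9)(8 13 16)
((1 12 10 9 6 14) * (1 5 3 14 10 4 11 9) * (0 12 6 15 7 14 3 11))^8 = (0 4 12)(1 10 6)(5 9 7)(11 15 14) = [4, 10, 2, 3, 12, 9, 1, 5, 8, 7, 6, 15, 0, 13, 11, 14]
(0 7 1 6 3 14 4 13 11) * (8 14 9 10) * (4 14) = [7, 6, 2, 9, 13, 5, 3, 1, 4, 10, 8, 0, 12, 11, 14] = (14)(0 7 1 6 3 9 10 8 4 13 11)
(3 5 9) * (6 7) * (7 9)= (3 5 7 6 9)= [0, 1, 2, 5, 4, 7, 9, 6, 8, 3]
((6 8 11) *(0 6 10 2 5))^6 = [5, 1, 10, 3, 4, 2, 0, 7, 6, 9, 11, 8] = (0 5 2 10 11 8 6)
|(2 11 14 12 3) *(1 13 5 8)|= |(1 13 5 8)(2 11 14 12 3)|= 20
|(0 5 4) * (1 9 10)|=|(0 5 4)(1 9 10)|=3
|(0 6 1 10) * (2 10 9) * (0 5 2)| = 12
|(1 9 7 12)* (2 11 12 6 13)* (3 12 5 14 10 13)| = |(1 9 7 6 3 12)(2 11 5 14 10 13)| = 6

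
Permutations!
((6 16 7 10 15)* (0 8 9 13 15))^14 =(0 6 8 16 9 7 13 10 15) =[6, 1, 2, 3, 4, 5, 8, 13, 16, 7, 15, 11, 12, 10, 14, 0, 9]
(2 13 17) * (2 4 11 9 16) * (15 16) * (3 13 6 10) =(2 6 10 3 13 17 4 11 9 15 16) =[0, 1, 6, 13, 11, 5, 10, 7, 8, 15, 3, 9, 12, 17, 14, 16, 2, 4]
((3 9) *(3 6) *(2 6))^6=(2 3)(6 9)=[0, 1, 3, 2, 4, 5, 9, 7, 8, 6]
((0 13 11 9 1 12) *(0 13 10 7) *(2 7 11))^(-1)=(0 7 2 13 12 1 9 11 10)=[7, 9, 13, 3, 4, 5, 6, 2, 8, 11, 0, 10, 1, 12]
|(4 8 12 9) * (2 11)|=4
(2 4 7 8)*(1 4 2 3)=[0, 4, 2, 1, 7, 5, 6, 8, 3]=(1 4 7 8 3)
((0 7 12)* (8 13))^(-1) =(0 12 7)(8 13) =[12, 1, 2, 3, 4, 5, 6, 0, 13, 9, 10, 11, 7, 8]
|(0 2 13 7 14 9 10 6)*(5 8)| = 8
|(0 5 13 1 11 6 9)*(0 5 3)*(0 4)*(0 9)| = 9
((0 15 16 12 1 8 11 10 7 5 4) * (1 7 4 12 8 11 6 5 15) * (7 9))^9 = (0 4 10 11 1)(5 12 9 7 15 16 8 6) = [4, 0, 2, 3, 10, 12, 5, 15, 6, 7, 11, 1, 9, 13, 14, 16, 8]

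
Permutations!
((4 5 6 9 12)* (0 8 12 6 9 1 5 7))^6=(0 8 12 4 7)(1 9)(5 6)=[8, 9, 2, 3, 7, 6, 5, 0, 12, 1, 10, 11, 4]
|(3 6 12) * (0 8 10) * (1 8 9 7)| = |(0 9 7 1 8 10)(3 6 12)| = 6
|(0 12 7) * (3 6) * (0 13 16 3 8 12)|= 7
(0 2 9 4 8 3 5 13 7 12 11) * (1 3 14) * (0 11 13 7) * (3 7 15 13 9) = (0 2 3 5 15 13)(1 7 12 9 4 8 14) = [2, 7, 3, 5, 8, 15, 6, 12, 14, 4, 10, 11, 9, 0, 1, 13]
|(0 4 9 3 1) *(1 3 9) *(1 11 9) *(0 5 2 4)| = 6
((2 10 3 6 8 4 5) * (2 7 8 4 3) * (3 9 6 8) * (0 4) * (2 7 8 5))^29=(0 6 9 8 5 3 7 10 2 4)=[6, 1, 4, 7, 0, 3, 9, 10, 5, 8, 2]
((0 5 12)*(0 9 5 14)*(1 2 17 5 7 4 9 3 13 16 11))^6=(1 13 5)(2 16 12)(3 17 11)=[0, 13, 16, 17, 4, 1, 6, 7, 8, 9, 10, 3, 2, 5, 14, 15, 12, 11]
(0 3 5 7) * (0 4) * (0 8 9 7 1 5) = [3, 5, 2, 0, 8, 1, 6, 4, 9, 7] = (0 3)(1 5)(4 8 9 7)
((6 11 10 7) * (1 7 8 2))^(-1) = (1 2 8 10 11 6 7) = [0, 2, 8, 3, 4, 5, 7, 1, 10, 9, 11, 6]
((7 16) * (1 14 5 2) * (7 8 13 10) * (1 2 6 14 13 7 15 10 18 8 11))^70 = (18)(5 6 14) = [0, 1, 2, 3, 4, 6, 14, 7, 8, 9, 10, 11, 12, 13, 5, 15, 16, 17, 18]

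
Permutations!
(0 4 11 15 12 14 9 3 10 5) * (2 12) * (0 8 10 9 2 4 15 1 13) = (0 15 4 11 1 13)(2 12 14)(3 9)(5 8 10) = [15, 13, 12, 9, 11, 8, 6, 7, 10, 3, 5, 1, 14, 0, 2, 4]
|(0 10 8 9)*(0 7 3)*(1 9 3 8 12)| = 8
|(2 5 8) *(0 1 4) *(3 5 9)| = |(0 1 4)(2 9 3 5 8)| = 15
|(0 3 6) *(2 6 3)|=|(0 2 6)|=3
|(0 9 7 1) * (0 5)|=|(0 9 7 1 5)|=5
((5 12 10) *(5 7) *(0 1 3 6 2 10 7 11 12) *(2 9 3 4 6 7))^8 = (12) = [0, 1, 2, 3, 4, 5, 6, 7, 8, 9, 10, 11, 12]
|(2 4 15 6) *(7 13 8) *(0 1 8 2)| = 9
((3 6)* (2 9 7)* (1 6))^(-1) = (1 3 6)(2 7 9) = [0, 3, 7, 6, 4, 5, 1, 9, 8, 2]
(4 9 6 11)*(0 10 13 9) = (0 10 13 9 6 11 4) = [10, 1, 2, 3, 0, 5, 11, 7, 8, 6, 13, 4, 12, 9]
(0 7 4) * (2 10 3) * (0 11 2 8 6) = (0 7 4 11 2 10 3 8 6) = [7, 1, 10, 8, 11, 5, 0, 4, 6, 9, 3, 2]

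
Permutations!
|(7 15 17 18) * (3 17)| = |(3 17 18 7 15)| = 5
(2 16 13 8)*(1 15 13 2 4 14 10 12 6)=(1 15 13 8 4 14 10 12 6)(2 16)=[0, 15, 16, 3, 14, 5, 1, 7, 4, 9, 12, 11, 6, 8, 10, 13, 2]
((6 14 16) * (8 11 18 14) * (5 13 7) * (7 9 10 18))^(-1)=[0, 1, 2, 3, 4, 7, 16, 11, 6, 13, 9, 8, 12, 5, 18, 15, 14, 17, 10]=(5 7 11 8 6 16 14 18 10 9 13)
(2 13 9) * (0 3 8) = (0 3 8)(2 13 9) = [3, 1, 13, 8, 4, 5, 6, 7, 0, 2, 10, 11, 12, 9]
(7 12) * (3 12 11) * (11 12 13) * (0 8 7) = (0 8 7 12)(3 13 11) = [8, 1, 2, 13, 4, 5, 6, 12, 7, 9, 10, 3, 0, 11]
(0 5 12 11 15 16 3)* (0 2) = [5, 1, 0, 2, 4, 12, 6, 7, 8, 9, 10, 15, 11, 13, 14, 16, 3] = (0 5 12 11 15 16 3 2)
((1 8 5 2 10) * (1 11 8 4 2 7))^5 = (1 8 2 7 11 4 5 10) = [0, 8, 7, 3, 5, 10, 6, 11, 2, 9, 1, 4]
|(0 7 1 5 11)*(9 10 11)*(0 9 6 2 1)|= 12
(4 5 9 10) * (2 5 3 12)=(2 5 9 10 4 3 12)=[0, 1, 5, 12, 3, 9, 6, 7, 8, 10, 4, 11, 2]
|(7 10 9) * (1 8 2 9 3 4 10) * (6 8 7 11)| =|(1 7)(2 9 11 6 8)(3 4 10)| =30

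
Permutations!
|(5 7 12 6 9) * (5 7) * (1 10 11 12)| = |(1 10 11 12 6 9 7)| = 7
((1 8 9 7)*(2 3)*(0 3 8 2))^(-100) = (9) = [0, 1, 2, 3, 4, 5, 6, 7, 8, 9]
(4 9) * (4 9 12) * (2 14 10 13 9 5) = (2 14 10 13 9 5)(4 12) = [0, 1, 14, 3, 12, 2, 6, 7, 8, 5, 13, 11, 4, 9, 10]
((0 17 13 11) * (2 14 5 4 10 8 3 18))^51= [11, 1, 4, 14, 3, 8, 6, 7, 2, 9, 18, 13, 12, 17, 10, 15, 16, 0, 5]= (0 11 13 17)(2 4 3 14 10 18 5 8)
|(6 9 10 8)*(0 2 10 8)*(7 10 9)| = 7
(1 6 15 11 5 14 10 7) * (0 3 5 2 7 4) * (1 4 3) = [1, 6, 7, 5, 0, 14, 15, 4, 8, 9, 3, 2, 12, 13, 10, 11] = (0 1 6 15 11 2 7 4)(3 5 14 10)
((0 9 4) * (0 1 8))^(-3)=(0 4 8 9 1)=[4, 0, 2, 3, 8, 5, 6, 7, 9, 1]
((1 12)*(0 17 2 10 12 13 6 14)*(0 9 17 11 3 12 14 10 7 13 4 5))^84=(2 10)(6 17)(7 14)(9 13)=[0, 1, 10, 3, 4, 5, 17, 14, 8, 13, 2, 11, 12, 9, 7, 15, 16, 6]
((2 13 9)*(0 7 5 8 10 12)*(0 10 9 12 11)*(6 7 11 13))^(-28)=(2 7 8)(5 9 6)(10 12 13)=[0, 1, 7, 3, 4, 9, 5, 8, 2, 6, 12, 11, 13, 10]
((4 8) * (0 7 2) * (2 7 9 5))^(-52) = (9) = [0, 1, 2, 3, 4, 5, 6, 7, 8, 9]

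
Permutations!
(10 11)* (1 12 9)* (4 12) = (1 4 12 9)(10 11) = [0, 4, 2, 3, 12, 5, 6, 7, 8, 1, 11, 10, 9]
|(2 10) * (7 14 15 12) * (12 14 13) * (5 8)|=|(2 10)(5 8)(7 13 12)(14 15)|=6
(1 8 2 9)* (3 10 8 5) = [0, 5, 9, 10, 4, 3, 6, 7, 2, 1, 8] = (1 5 3 10 8 2 9)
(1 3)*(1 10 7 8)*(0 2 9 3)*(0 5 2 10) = (0 10 7 8 1 5 2 9 3) = [10, 5, 9, 0, 4, 2, 6, 8, 1, 3, 7]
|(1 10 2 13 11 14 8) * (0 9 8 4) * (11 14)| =9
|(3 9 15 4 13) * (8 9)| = 6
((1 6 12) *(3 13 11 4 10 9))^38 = (1 12 6)(3 11 10)(4 9 13) = [0, 12, 2, 11, 9, 5, 1, 7, 8, 13, 3, 10, 6, 4]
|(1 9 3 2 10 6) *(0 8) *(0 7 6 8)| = |(1 9 3 2 10 8 7 6)| = 8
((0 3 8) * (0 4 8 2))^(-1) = [2, 1, 3, 0, 8, 5, 6, 7, 4] = (0 2 3)(4 8)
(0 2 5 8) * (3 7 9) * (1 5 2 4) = [4, 5, 2, 7, 1, 8, 6, 9, 0, 3] = (0 4 1 5 8)(3 7 9)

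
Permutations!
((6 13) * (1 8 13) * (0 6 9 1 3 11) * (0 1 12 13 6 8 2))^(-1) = [2, 11, 1, 6, 4, 5, 8, 7, 0, 13, 10, 3, 9, 12] = (0 2 1 11 3 6 8)(9 13 12)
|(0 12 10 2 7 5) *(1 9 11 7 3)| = 10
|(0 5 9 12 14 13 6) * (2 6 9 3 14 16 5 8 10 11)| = 42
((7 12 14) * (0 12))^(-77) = [7, 1, 2, 3, 4, 5, 6, 14, 8, 9, 10, 11, 0, 13, 12] = (0 7 14 12)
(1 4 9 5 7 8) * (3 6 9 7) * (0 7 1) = (0 7 8)(1 4)(3 6 9 5) = [7, 4, 2, 6, 1, 3, 9, 8, 0, 5]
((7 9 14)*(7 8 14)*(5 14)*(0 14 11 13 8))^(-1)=(0 14)(5 8 13 11)(7 9)=[14, 1, 2, 3, 4, 8, 6, 9, 13, 7, 10, 5, 12, 11, 0]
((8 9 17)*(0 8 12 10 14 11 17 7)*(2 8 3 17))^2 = (0 17 10 11 8 7 3 12 14 2 9) = [17, 1, 9, 12, 4, 5, 6, 3, 7, 0, 11, 8, 14, 13, 2, 15, 16, 10]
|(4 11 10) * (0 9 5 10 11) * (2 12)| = 10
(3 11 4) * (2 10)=(2 10)(3 11 4)=[0, 1, 10, 11, 3, 5, 6, 7, 8, 9, 2, 4]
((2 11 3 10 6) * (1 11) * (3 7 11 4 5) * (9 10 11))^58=[0, 6, 10, 4, 2, 1, 9, 3, 8, 11, 7, 5]=(1 6 9 11 5)(2 10 7 3 4)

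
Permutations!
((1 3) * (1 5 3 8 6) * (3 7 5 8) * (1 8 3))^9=[0, 1, 2, 3, 4, 7, 8, 5, 6]=(5 7)(6 8)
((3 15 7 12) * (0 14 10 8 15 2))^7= (0 3 7 8 14 2 12 15 10)= [3, 1, 12, 7, 4, 5, 6, 8, 14, 9, 0, 11, 15, 13, 2, 10]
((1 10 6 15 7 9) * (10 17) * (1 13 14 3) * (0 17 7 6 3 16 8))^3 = (0 3 9 16 17 1 13 8 10 7 14)(6 15) = [3, 13, 2, 9, 4, 5, 15, 14, 10, 16, 7, 11, 12, 8, 0, 6, 17, 1]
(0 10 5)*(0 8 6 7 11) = [10, 1, 2, 3, 4, 8, 7, 11, 6, 9, 5, 0] = (0 10 5 8 6 7 11)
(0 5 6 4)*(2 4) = (0 5 6 2 4) = [5, 1, 4, 3, 0, 6, 2]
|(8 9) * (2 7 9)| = |(2 7 9 8)| = 4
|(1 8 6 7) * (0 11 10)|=|(0 11 10)(1 8 6 7)|=12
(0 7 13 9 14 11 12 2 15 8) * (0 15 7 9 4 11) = (0 9 14)(2 7 13 4 11 12)(8 15) = [9, 1, 7, 3, 11, 5, 6, 13, 15, 14, 10, 12, 2, 4, 0, 8]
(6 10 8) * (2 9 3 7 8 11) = (2 9 3 7 8 6 10 11) = [0, 1, 9, 7, 4, 5, 10, 8, 6, 3, 11, 2]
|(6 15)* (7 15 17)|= 4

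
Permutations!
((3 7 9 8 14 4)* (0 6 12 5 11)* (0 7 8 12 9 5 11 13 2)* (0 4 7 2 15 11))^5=(0 6 9 12)(2 7)(3 13)(4 5)(8 15)(11 14)=[6, 1, 7, 13, 5, 4, 9, 2, 15, 12, 10, 14, 0, 3, 11, 8]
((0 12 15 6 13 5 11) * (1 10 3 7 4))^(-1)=(0 11 5 13 6 15 12)(1 4 7 3 10)=[11, 4, 2, 10, 7, 13, 15, 3, 8, 9, 1, 5, 0, 6, 14, 12]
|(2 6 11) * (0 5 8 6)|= 6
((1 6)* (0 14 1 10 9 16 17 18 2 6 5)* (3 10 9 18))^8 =(18) =[0, 1, 2, 3, 4, 5, 6, 7, 8, 9, 10, 11, 12, 13, 14, 15, 16, 17, 18]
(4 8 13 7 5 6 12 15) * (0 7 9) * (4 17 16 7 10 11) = (0 10 11 4 8 13 9)(5 6 12 15 17 16 7) = [10, 1, 2, 3, 8, 6, 12, 5, 13, 0, 11, 4, 15, 9, 14, 17, 7, 16]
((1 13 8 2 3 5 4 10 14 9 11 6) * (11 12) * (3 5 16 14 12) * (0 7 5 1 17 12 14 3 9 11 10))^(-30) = (17)(0 5)(1 8)(2 13)(4 7) = [5, 8, 13, 3, 7, 0, 6, 4, 1, 9, 10, 11, 12, 2, 14, 15, 16, 17]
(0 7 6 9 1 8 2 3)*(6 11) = [7, 8, 3, 0, 4, 5, 9, 11, 2, 1, 10, 6] = (0 7 11 6 9 1 8 2 3)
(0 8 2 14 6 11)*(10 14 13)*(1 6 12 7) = (0 8 2 13 10 14 12 7 1 6 11) = [8, 6, 13, 3, 4, 5, 11, 1, 2, 9, 14, 0, 7, 10, 12]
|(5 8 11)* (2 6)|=6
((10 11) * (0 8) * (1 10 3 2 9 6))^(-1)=(0 8)(1 6 9 2 3 11 10)=[8, 6, 3, 11, 4, 5, 9, 7, 0, 2, 1, 10]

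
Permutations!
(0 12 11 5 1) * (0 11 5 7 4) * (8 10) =(0 12 5 1 11 7 4)(8 10) =[12, 11, 2, 3, 0, 1, 6, 4, 10, 9, 8, 7, 5]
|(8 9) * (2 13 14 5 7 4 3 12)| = 8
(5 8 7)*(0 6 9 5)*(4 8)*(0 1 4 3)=(0 6 9 5 3)(1 4 8 7)=[6, 4, 2, 0, 8, 3, 9, 1, 7, 5]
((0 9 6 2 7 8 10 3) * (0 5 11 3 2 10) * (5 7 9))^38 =(0 11 7)(2 6)(3 8 5)(9 10) =[11, 1, 6, 8, 4, 3, 2, 0, 5, 10, 9, 7]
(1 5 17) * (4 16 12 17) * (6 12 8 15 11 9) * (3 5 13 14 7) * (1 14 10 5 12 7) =(1 13 10 5 4 16 8 15 11 9 6 7 3 12 17 14) =[0, 13, 2, 12, 16, 4, 7, 3, 15, 6, 5, 9, 17, 10, 1, 11, 8, 14]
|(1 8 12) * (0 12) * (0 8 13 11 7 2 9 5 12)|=|(1 13 11 7 2 9 5 12)|=8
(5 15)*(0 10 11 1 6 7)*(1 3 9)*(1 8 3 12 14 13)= [10, 6, 2, 9, 4, 15, 7, 0, 3, 8, 11, 12, 14, 1, 13, 5]= (0 10 11 12 14 13 1 6 7)(3 9 8)(5 15)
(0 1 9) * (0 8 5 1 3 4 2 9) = (0 3 4 2 9 8 5 1) = [3, 0, 9, 4, 2, 1, 6, 7, 5, 8]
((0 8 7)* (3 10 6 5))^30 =(3 6)(5 10) =[0, 1, 2, 6, 4, 10, 3, 7, 8, 9, 5]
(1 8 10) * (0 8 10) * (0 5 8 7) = (0 7)(1 10)(5 8) = [7, 10, 2, 3, 4, 8, 6, 0, 5, 9, 1]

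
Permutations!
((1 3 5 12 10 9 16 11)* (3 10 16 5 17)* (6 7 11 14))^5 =(1 16)(3 17)(5 7)(6 9)(10 14)(11 12) =[0, 16, 2, 17, 4, 7, 9, 5, 8, 6, 14, 12, 11, 13, 10, 15, 1, 3]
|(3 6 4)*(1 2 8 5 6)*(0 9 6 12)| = 10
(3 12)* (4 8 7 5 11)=(3 12)(4 8 7 5 11)=[0, 1, 2, 12, 8, 11, 6, 5, 7, 9, 10, 4, 3]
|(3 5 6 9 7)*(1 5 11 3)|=10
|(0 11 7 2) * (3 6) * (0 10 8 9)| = 14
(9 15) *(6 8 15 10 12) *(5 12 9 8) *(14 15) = (5 12 6)(8 14 15)(9 10) = [0, 1, 2, 3, 4, 12, 5, 7, 14, 10, 9, 11, 6, 13, 15, 8]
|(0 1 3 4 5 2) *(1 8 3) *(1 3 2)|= |(0 8 2)(1 3 4 5)|= 12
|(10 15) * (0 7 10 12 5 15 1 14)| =15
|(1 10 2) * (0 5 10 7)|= |(0 5 10 2 1 7)|= 6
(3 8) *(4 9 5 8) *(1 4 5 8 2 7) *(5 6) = (1 4 9 8 3 6 5 2 7) = [0, 4, 7, 6, 9, 2, 5, 1, 3, 8]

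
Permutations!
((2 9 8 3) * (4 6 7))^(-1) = [0, 1, 3, 8, 7, 5, 4, 6, 9, 2] = (2 3 8 9)(4 7 6)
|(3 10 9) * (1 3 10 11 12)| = 4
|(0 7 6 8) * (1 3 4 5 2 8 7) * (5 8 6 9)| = |(0 1 3 4 8)(2 6 7 9 5)| = 5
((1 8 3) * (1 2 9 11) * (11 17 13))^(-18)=(1 13 9 3)(2 8 11 17)=[0, 13, 8, 1, 4, 5, 6, 7, 11, 3, 10, 17, 12, 9, 14, 15, 16, 2]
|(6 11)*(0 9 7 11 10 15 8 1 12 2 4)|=|(0 9 7 11 6 10 15 8 1 12 2 4)|=12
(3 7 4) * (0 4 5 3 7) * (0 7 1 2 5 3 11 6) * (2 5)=(0 4 1 5 11 6)(3 7)=[4, 5, 2, 7, 1, 11, 0, 3, 8, 9, 10, 6]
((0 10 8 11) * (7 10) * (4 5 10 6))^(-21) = (0 4 8 7 5 11 6 10) = [4, 1, 2, 3, 8, 11, 10, 5, 7, 9, 0, 6]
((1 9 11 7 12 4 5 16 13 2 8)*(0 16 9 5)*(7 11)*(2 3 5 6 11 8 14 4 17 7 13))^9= (17)(0 4 14 2 16)(1 6 11 8)(3 5 9 13)= [4, 6, 16, 5, 14, 9, 11, 7, 1, 13, 10, 8, 12, 3, 2, 15, 0, 17]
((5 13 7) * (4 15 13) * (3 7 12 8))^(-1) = (3 8 12 13 15 4 5 7) = [0, 1, 2, 8, 5, 7, 6, 3, 12, 9, 10, 11, 13, 15, 14, 4]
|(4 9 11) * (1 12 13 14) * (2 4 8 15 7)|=28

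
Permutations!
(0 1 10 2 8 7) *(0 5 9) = (0 1 10 2 8 7 5 9) = [1, 10, 8, 3, 4, 9, 6, 5, 7, 0, 2]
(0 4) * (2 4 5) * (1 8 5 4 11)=(0 4)(1 8 5 2 11)=[4, 8, 11, 3, 0, 2, 6, 7, 5, 9, 10, 1]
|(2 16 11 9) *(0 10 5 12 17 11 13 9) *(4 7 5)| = |(0 10 4 7 5 12 17 11)(2 16 13 9)| = 8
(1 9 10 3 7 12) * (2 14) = (1 9 10 3 7 12)(2 14) = [0, 9, 14, 7, 4, 5, 6, 12, 8, 10, 3, 11, 1, 13, 2]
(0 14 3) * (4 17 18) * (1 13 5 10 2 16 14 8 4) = (0 8 4 17 18 1 13 5 10 2 16 14 3) = [8, 13, 16, 0, 17, 10, 6, 7, 4, 9, 2, 11, 12, 5, 3, 15, 14, 18, 1]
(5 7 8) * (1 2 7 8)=(1 2 7)(5 8)=[0, 2, 7, 3, 4, 8, 6, 1, 5]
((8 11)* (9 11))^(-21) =(11) =[0, 1, 2, 3, 4, 5, 6, 7, 8, 9, 10, 11]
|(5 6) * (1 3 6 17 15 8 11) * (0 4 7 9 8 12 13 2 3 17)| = 15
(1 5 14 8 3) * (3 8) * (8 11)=(1 5 14 3)(8 11)=[0, 5, 2, 1, 4, 14, 6, 7, 11, 9, 10, 8, 12, 13, 3]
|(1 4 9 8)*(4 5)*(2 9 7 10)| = |(1 5 4 7 10 2 9 8)| = 8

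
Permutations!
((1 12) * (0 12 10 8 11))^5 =(0 11 8 10 1 12) =[11, 12, 2, 3, 4, 5, 6, 7, 10, 9, 1, 8, 0]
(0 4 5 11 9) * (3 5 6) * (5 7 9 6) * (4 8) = (0 8 4 5 11 6 3 7 9) = [8, 1, 2, 7, 5, 11, 3, 9, 4, 0, 10, 6]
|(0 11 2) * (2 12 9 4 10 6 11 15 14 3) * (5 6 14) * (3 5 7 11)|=13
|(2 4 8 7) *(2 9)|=5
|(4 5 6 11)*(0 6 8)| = |(0 6 11 4 5 8)| = 6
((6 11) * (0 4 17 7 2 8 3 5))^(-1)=(0 5 3 8 2 7 17 4)(6 11)=[5, 1, 7, 8, 0, 3, 11, 17, 2, 9, 10, 6, 12, 13, 14, 15, 16, 4]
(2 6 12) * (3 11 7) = (2 6 12)(3 11 7) = [0, 1, 6, 11, 4, 5, 12, 3, 8, 9, 10, 7, 2]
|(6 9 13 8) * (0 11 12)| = |(0 11 12)(6 9 13 8)| = 12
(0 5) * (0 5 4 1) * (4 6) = (0 6 4 1) = [6, 0, 2, 3, 1, 5, 4]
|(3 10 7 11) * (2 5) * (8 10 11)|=6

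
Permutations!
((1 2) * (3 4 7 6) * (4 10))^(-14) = [0, 1, 2, 10, 7, 5, 3, 6, 8, 9, 4] = (3 10 4 7 6)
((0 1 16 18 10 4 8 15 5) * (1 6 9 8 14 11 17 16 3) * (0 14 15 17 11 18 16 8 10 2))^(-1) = (0 2 18 14 5 15 4 10 9 6)(1 3)(8 17) = [2, 3, 18, 1, 10, 15, 0, 7, 17, 6, 9, 11, 12, 13, 5, 4, 16, 8, 14]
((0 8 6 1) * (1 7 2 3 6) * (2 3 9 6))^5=(9)(0 1 8)=[1, 8, 2, 3, 4, 5, 6, 7, 0, 9]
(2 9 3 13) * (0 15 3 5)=(0 15 3 13 2 9 5)=[15, 1, 9, 13, 4, 0, 6, 7, 8, 5, 10, 11, 12, 2, 14, 3]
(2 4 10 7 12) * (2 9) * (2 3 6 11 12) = (2 4 10 7)(3 6 11 12 9) = [0, 1, 4, 6, 10, 5, 11, 2, 8, 3, 7, 12, 9]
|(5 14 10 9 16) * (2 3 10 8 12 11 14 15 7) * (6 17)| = 8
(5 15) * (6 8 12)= (5 15)(6 8 12)= [0, 1, 2, 3, 4, 15, 8, 7, 12, 9, 10, 11, 6, 13, 14, 5]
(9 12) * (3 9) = (3 9 12) = [0, 1, 2, 9, 4, 5, 6, 7, 8, 12, 10, 11, 3]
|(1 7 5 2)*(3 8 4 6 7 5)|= |(1 5 2)(3 8 4 6 7)|= 15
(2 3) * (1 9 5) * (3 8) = [0, 9, 8, 2, 4, 1, 6, 7, 3, 5] = (1 9 5)(2 8 3)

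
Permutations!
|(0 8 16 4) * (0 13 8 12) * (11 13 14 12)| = 8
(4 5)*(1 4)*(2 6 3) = (1 4 5)(2 6 3) = [0, 4, 6, 2, 5, 1, 3]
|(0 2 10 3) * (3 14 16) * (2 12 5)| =8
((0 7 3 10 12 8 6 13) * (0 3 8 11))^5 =(0 3 7 10 8 12 6 11 13) =[3, 1, 2, 7, 4, 5, 11, 10, 12, 9, 8, 13, 6, 0]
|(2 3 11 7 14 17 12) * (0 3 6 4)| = 10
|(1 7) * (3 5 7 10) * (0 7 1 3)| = |(0 7 3 5 1 10)| = 6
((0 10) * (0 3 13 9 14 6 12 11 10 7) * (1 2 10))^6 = (1 14 10 12 13)(2 6 3 11 9) = [0, 14, 6, 11, 4, 5, 3, 7, 8, 2, 12, 9, 13, 1, 10]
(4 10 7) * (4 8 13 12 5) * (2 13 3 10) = (2 13 12 5 4)(3 10 7 8) = [0, 1, 13, 10, 2, 4, 6, 8, 3, 9, 7, 11, 5, 12]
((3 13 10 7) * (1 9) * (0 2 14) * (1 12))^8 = (0 14 2)(1 12 9) = [14, 12, 0, 3, 4, 5, 6, 7, 8, 1, 10, 11, 9, 13, 2]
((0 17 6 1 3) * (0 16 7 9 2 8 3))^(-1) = [1, 6, 9, 8, 4, 5, 17, 16, 2, 7, 10, 11, 12, 13, 14, 15, 3, 0] = (0 1 6 17)(2 9 7 16 3 8)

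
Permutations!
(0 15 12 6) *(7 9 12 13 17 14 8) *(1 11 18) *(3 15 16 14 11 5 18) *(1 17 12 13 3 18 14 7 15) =(0 16 7 9 13 12 6)(1 5 14 8 15 3)(11 18 17) =[16, 5, 2, 1, 4, 14, 0, 9, 15, 13, 10, 18, 6, 12, 8, 3, 7, 11, 17]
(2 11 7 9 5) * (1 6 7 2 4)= [0, 6, 11, 3, 1, 4, 7, 9, 8, 5, 10, 2]= (1 6 7 9 5 4)(2 11)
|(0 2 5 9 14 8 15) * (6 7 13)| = |(0 2 5 9 14 8 15)(6 7 13)| = 21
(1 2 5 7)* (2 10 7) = (1 10 7)(2 5) = [0, 10, 5, 3, 4, 2, 6, 1, 8, 9, 7]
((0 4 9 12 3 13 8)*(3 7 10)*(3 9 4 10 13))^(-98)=(13)=[0, 1, 2, 3, 4, 5, 6, 7, 8, 9, 10, 11, 12, 13]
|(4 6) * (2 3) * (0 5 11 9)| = 4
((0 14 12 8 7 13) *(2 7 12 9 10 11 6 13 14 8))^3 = (0 2 9 6 8 7 10 13 12 14 11) = [2, 1, 9, 3, 4, 5, 8, 10, 7, 6, 13, 0, 14, 12, 11]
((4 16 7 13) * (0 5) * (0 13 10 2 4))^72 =(2 16 10 4 7) =[0, 1, 16, 3, 7, 5, 6, 2, 8, 9, 4, 11, 12, 13, 14, 15, 10]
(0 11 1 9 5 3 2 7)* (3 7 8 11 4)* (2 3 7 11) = (0 4 7)(1 9 5 11)(2 8) = [4, 9, 8, 3, 7, 11, 6, 0, 2, 5, 10, 1]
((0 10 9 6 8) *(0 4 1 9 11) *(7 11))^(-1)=(0 11 7 10)(1 4 8 6 9)=[11, 4, 2, 3, 8, 5, 9, 10, 6, 1, 0, 7]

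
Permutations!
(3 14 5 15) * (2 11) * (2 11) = (3 14 5 15) = [0, 1, 2, 14, 4, 15, 6, 7, 8, 9, 10, 11, 12, 13, 5, 3]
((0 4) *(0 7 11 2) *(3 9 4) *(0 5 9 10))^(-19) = [10, 1, 11, 0, 9, 2, 6, 4, 8, 5, 3, 7] = (0 10 3)(2 11 7 4 9 5)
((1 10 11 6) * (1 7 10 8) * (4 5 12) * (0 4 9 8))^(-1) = [1, 8, 2, 3, 0, 4, 11, 6, 9, 12, 7, 10, 5] = (0 1 8 9 12 5 4)(6 11 10 7)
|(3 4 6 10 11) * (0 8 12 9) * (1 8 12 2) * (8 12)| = 30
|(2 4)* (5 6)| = |(2 4)(5 6)| = 2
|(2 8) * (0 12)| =|(0 12)(2 8)| =2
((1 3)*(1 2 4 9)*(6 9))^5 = (1 9 6 4 2 3) = [0, 9, 3, 1, 2, 5, 4, 7, 8, 6]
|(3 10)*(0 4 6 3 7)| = |(0 4 6 3 10 7)| = 6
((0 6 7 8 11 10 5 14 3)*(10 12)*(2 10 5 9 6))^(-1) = [3, 1, 0, 14, 4, 12, 9, 6, 7, 10, 2, 8, 11, 13, 5] = (0 3 14 5 12 11 8 7 6 9 10 2)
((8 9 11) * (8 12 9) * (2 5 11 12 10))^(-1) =(2 10 11 5)(9 12) =[0, 1, 10, 3, 4, 2, 6, 7, 8, 12, 11, 5, 9]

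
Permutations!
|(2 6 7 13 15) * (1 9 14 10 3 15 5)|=|(1 9 14 10 3 15 2 6 7 13 5)|=11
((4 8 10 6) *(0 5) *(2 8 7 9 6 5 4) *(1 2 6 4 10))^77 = (0 5 10)(1 8 2)(4 9 7) = [5, 8, 1, 3, 9, 10, 6, 4, 2, 7, 0]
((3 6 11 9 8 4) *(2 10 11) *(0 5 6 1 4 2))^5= (11)(0 6 5)(1 3 4)= [6, 3, 2, 4, 1, 0, 5, 7, 8, 9, 10, 11]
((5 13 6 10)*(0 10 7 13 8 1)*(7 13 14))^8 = (14)(0 8 10 1 5) = [8, 5, 2, 3, 4, 0, 6, 7, 10, 9, 1, 11, 12, 13, 14]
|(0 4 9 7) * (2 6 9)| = |(0 4 2 6 9 7)| = 6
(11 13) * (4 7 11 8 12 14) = [0, 1, 2, 3, 7, 5, 6, 11, 12, 9, 10, 13, 14, 8, 4] = (4 7 11 13 8 12 14)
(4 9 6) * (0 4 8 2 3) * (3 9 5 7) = [4, 1, 9, 0, 5, 7, 8, 3, 2, 6] = (0 4 5 7 3)(2 9 6 8)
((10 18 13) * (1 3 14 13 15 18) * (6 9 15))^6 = [0, 3, 2, 14, 4, 5, 15, 7, 8, 18, 1, 11, 12, 10, 13, 6, 16, 17, 9] = (1 3 14 13 10)(6 15)(9 18)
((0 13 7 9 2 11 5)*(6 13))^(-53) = (0 7 11 6 9 5 13 2) = [7, 1, 0, 3, 4, 13, 9, 11, 8, 5, 10, 6, 12, 2]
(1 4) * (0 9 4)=[9, 0, 2, 3, 1, 5, 6, 7, 8, 4]=(0 9 4 1)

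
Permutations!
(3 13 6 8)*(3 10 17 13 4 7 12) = [0, 1, 2, 4, 7, 5, 8, 12, 10, 9, 17, 11, 3, 6, 14, 15, 16, 13] = (3 4 7 12)(6 8 10 17 13)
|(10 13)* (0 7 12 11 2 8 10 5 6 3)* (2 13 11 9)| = |(0 7 12 9 2 8 10 11 13 5 6 3)| = 12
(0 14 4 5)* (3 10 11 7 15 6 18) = [14, 1, 2, 10, 5, 0, 18, 15, 8, 9, 11, 7, 12, 13, 4, 6, 16, 17, 3] = (0 14 4 5)(3 10 11 7 15 6 18)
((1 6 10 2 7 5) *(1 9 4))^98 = [0, 10, 5, 3, 6, 4, 2, 9, 8, 1, 7] = (1 10 7 9)(2 5 4 6)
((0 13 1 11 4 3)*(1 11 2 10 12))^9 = (0 3 4 11 13)(1 2 10 12) = [3, 2, 10, 4, 11, 5, 6, 7, 8, 9, 12, 13, 1, 0]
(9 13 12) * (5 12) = [0, 1, 2, 3, 4, 12, 6, 7, 8, 13, 10, 11, 9, 5] = (5 12 9 13)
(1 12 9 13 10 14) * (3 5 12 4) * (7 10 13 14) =(1 4 3 5 12 9 14)(7 10) =[0, 4, 2, 5, 3, 12, 6, 10, 8, 14, 7, 11, 9, 13, 1]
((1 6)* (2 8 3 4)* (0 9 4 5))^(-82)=(0 4 8 5 9 2 3)=[4, 1, 3, 0, 8, 9, 6, 7, 5, 2]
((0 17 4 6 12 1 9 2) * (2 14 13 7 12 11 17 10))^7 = (0 10 2)(1 9 14 13 7 12)(4 17 11 6) = [10, 9, 0, 3, 17, 5, 4, 12, 8, 14, 2, 6, 1, 7, 13, 15, 16, 11]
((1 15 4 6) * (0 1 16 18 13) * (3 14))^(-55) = (0 1 15 4 6 16 18 13)(3 14) = [1, 15, 2, 14, 6, 5, 16, 7, 8, 9, 10, 11, 12, 0, 3, 4, 18, 17, 13]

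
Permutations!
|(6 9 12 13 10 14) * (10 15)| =7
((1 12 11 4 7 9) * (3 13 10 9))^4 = [0, 7, 2, 1, 10, 5, 6, 9, 8, 4, 11, 13, 3, 12] = (1 7 9 4 10 11 13 12 3)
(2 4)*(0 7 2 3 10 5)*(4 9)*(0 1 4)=(0 7 2 9)(1 4 3 10 5)=[7, 4, 9, 10, 3, 1, 6, 2, 8, 0, 5]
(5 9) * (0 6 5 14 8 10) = (0 6 5 9 14 8 10) = [6, 1, 2, 3, 4, 9, 5, 7, 10, 14, 0, 11, 12, 13, 8]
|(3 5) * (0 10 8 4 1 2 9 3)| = 9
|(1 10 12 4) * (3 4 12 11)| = |(12)(1 10 11 3 4)| = 5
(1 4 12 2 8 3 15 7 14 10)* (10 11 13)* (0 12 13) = (0 12 2 8 3 15 7 14 11)(1 4 13 10) = [12, 4, 8, 15, 13, 5, 6, 14, 3, 9, 1, 0, 2, 10, 11, 7]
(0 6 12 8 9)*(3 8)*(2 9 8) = (0 6 12 3 2 9) = [6, 1, 9, 2, 4, 5, 12, 7, 8, 0, 10, 11, 3]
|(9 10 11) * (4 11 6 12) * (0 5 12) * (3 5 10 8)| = 21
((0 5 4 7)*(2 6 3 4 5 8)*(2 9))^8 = (9) = [0, 1, 2, 3, 4, 5, 6, 7, 8, 9]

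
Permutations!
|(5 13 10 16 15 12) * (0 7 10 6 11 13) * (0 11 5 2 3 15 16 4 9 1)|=|(16)(0 7 10 4 9 1)(2 3 15 12)(5 11 13 6)|=12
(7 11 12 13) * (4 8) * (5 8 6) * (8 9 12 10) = (4 6 5 9 12 13 7 11 10 8) = [0, 1, 2, 3, 6, 9, 5, 11, 4, 12, 8, 10, 13, 7]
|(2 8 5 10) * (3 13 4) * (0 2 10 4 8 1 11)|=20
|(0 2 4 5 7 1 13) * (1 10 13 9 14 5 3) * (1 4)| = 18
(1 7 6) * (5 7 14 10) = (1 14 10 5 7 6) = [0, 14, 2, 3, 4, 7, 1, 6, 8, 9, 5, 11, 12, 13, 10]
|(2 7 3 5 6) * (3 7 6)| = 2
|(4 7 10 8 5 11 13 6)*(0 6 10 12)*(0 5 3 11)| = |(0 6 4 7 12 5)(3 11 13 10 8)| = 30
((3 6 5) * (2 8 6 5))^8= (2 6 8)= [0, 1, 6, 3, 4, 5, 8, 7, 2]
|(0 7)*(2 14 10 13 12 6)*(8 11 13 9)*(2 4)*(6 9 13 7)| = 12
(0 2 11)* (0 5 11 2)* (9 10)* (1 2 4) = (1 2 4)(5 11)(9 10) = [0, 2, 4, 3, 1, 11, 6, 7, 8, 10, 9, 5]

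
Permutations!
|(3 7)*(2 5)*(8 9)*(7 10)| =|(2 5)(3 10 7)(8 9)| =6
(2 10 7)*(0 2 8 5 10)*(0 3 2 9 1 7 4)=[9, 7, 3, 2, 0, 10, 6, 8, 5, 1, 4]=(0 9 1 7 8 5 10 4)(2 3)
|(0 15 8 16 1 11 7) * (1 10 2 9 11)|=|(0 15 8 16 10 2 9 11 7)|=9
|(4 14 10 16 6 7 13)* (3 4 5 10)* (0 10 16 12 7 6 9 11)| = 9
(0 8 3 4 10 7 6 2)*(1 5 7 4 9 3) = (0 8 1 5 7 6 2)(3 9)(4 10) = [8, 5, 0, 9, 10, 7, 2, 6, 1, 3, 4]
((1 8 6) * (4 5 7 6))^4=(1 7 4)(5 8 6)=[0, 7, 2, 3, 1, 8, 5, 4, 6]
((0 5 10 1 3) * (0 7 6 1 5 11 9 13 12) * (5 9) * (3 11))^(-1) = [12, 6, 2, 0, 4, 11, 7, 3, 8, 10, 5, 1, 13, 9] = (0 12 13 9 10 5 11 1 6 7 3)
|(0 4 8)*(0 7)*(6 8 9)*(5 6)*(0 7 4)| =5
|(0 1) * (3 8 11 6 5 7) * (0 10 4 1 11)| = |(0 11 6 5 7 3 8)(1 10 4)| = 21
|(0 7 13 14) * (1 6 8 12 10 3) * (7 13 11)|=6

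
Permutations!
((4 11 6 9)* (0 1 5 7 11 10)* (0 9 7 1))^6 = (11) = [0, 1, 2, 3, 4, 5, 6, 7, 8, 9, 10, 11]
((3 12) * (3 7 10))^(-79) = (3 12 7 10) = [0, 1, 2, 12, 4, 5, 6, 10, 8, 9, 3, 11, 7]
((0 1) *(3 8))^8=(8)=[0, 1, 2, 3, 4, 5, 6, 7, 8]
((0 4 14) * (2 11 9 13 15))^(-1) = (0 14 4)(2 15 13 9 11) = [14, 1, 15, 3, 0, 5, 6, 7, 8, 11, 10, 2, 12, 9, 4, 13]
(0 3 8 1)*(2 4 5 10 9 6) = (0 3 8 1)(2 4 5 10 9 6) = [3, 0, 4, 8, 5, 10, 2, 7, 1, 6, 9]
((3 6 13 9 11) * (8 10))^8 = (3 9 6 11 13) = [0, 1, 2, 9, 4, 5, 11, 7, 8, 6, 10, 13, 12, 3]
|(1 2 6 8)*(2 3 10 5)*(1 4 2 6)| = 8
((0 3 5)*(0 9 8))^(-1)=(0 8 9 5 3)=[8, 1, 2, 0, 4, 3, 6, 7, 9, 5]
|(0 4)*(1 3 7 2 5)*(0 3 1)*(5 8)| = |(0 4 3 7 2 8 5)| = 7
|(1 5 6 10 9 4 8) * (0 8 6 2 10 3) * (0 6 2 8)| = |(1 5 8)(2 10 9 4)(3 6)| = 12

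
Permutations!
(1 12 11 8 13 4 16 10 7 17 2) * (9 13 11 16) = [0, 12, 1, 3, 9, 5, 6, 17, 11, 13, 7, 8, 16, 4, 14, 15, 10, 2] = (1 12 16 10 7 17 2)(4 9 13)(8 11)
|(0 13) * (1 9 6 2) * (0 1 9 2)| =|(0 13 1 2 9 6)| =6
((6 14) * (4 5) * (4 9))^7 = (4 5 9)(6 14) = [0, 1, 2, 3, 5, 9, 14, 7, 8, 4, 10, 11, 12, 13, 6]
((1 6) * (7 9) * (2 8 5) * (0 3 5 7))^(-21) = (9)(1 6) = [0, 6, 2, 3, 4, 5, 1, 7, 8, 9]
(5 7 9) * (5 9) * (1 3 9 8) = (1 3 9 8)(5 7) = [0, 3, 2, 9, 4, 7, 6, 5, 1, 8]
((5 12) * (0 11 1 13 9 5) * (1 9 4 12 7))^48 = [5, 12, 2, 3, 11, 13, 6, 4, 8, 1, 10, 7, 9, 0] = (0 5 13)(1 12 9)(4 11 7)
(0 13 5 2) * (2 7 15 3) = (0 13 5 7 15 3 2) = [13, 1, 0, 2, 4, 7, 6, 15, 8, 9, 10, 11, 12, 5, 14, 3]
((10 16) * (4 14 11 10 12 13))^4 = [0, 1, 2, 3, 16, 5, 6, 7, 8, 9, 4, 13, 11, 10, 12, 15, 14] = (4 16 14 12 11 13 10)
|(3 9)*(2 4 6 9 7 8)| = 7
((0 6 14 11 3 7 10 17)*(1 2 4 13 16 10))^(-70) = (0 4 11 10 1 6 13 3 17 2 14 16 7) = [4, 6, 14, 17, 11, 5, 13, 0, 8, 9, 1, 10, 12, 3, 16, 15, 7, 2]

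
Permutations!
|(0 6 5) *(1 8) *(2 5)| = |(0 6 2 5)(1 8)| = 4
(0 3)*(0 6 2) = (0 3 6 2) = [3, 1, 0, 6, 4, 5, 2]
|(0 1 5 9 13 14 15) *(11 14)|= 8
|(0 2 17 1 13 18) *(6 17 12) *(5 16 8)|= |(0 2 12 6 17 1 13 18)(5 16 8)|= 24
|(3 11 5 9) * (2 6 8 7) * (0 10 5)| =12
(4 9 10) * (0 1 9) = (0 1 9 10 4) = [1, 9, 2, 3, 0, 5, 6, 7, 8, 10, 4]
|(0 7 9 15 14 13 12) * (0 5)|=|(0 7 9 15 14 13 12 5)|=8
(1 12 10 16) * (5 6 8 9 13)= (1 12 10 16)(5 6 8 9 13)= [0, 12, 2, 3, 4, 6, 8, 7, 9, 13, 16, 11, 10, 5, 14, 15, 1]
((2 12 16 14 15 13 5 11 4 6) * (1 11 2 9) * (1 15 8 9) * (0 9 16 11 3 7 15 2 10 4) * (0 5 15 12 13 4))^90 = (16)(0 6 5 15 12 2 3)(1 10 4 11 13 7 9) = [6, 10, 3, 0, 11, 15, 5, 9, 8, 1, 4, 13, 2, 7, 14, 12, 16]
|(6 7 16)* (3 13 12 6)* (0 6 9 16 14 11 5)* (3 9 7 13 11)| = |(0 6 13 12 7 14 3 11 5)(9 16)| = 18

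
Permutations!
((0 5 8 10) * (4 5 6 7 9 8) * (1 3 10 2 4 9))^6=(10)(2 4 5 9 8)=[0, 1, 4, 3, 5, 9, 6, 7, 2, 8, 10]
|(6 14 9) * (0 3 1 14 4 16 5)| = 9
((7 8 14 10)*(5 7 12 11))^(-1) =(5 11 12 10 14 8 7) =[0, 1, 2, 3, 4, 11, 6, 5, 7, 9, 14, 12, 10, 13, 8]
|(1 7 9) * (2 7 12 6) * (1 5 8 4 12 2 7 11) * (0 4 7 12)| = 12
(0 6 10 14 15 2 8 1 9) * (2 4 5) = [6, 9, 8, 3, 5, 2, 10, 7, 1, 0, 14, 11, 12, 13, 15, 4] = (0 6 10 14 15 4 5 2 8 1 9)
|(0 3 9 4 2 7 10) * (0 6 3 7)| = 8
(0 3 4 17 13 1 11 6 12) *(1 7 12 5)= (0 3 4 17 13 7 12)(1 11 6 5)= [3, 11, 2, 4, 17, 1, 5, 12, 8, 9, 10, 6, 0, 7, 14, 15, 16, 13]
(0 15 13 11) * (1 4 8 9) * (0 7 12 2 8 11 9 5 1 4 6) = (0 15 13 9 4 11 7 12 2 8 5 1 6) = [15, 6, 8, 3, 11, 1, 0, 12, 5, 4, 10, 7, 2, 9, 14, 13]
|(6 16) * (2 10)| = 2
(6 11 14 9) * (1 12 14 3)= (1 12 14 9 6 11 3)= [0, 12, 2, 1, 4, 5, 11, 7, 8, 6, 10, 3, 14, 13, 9]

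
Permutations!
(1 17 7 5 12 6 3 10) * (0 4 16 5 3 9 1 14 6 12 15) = (0 4 16 5 15)(1 17 7 3 10 14 6 9) = [4, 17, 2, 10, 16, 15, 9, 3, 8, 1, 14, 11, 12, 13, 6, 0, 5, 7]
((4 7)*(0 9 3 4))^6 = (0 9 3 4 7) = [9, 1, 2, 4, 7, 5, 6, 0, 8, 3]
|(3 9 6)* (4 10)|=6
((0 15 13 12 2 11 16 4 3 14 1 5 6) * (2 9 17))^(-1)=(0 6 5 1 14 3 4 16 11 2 17 9 12 13 15)=[6, 14, 17, 4, 16, 1, 5, 7, 8, 12, 10, 2, 13, 15, 3, 0, 11, 9]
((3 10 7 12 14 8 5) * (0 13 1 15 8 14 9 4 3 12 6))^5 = [5, 9, 2, 13, 0, 10, 8, 15, 3, 6, 1, 11, 7, 12, 14, 4] = (0 5 10 1 9 6 8 3 13 12 7 15 4)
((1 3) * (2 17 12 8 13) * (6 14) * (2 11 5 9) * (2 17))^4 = (5 8 9 13 17 11 12) = [0, 1, 2, 3, 4, 8, 6, 7, 9, 13, 10, 12, 5, 17, 14, 15, 16, 11]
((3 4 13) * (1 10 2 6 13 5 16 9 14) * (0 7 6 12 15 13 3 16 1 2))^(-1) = [10, 5, 14, 6, 3, 4, 7, 0, 8, 16, 1, 11, 2, 15, 9, 12, 13] = (0 10 1 5 4 3 6 7)(2 14 9 16 13 15 12)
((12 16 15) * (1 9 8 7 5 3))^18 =[0, 1, 2, 3, 4, 5, 6, 7, 8, 9, 10, 11, 12, 13, 14, 15, 16] =(16)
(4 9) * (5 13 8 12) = (4 9)(5 13 8 12) = [0, 1, 2, 3, 9, 13, 6, 7, 12, 4, 10, 11, 5, 8]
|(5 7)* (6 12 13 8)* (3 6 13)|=|(3 6 12)(5 7)(8 13)|=6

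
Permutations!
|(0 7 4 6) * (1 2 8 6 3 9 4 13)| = |(0 7 13 1 2 8 6)(3 9 4)| = 21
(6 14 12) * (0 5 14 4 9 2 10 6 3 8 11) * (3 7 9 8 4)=(0 5 14 12 7 9 2 10 6 3 4 8 11)=[5, 1, 10, 4, 8, 14, 3, 9, 11, 2, 6, 0, 7, 13, 12]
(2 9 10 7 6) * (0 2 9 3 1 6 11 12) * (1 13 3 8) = (0 2 8 1 6 9 10 7 11 12)(3 13) = [2, 6, 8, 13, 4, 5, 9, 11, 1, 10, 7, 12, 0, 3]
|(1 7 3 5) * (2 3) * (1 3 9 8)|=|(1 7 2 9 8)(3 5)|=10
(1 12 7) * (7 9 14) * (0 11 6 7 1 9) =(0 11 6 7 9 14 1 12) =[11, 12, 2, 3, 4, 5, 7, 9, 8, 14, 10, 6, 0, 13, 1]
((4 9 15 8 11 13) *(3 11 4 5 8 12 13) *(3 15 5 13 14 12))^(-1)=[0, 1, 2, 15, 8, 9, 6, 7, 5, 4, 10, 3, 14, 13, 12, 11]=(3 15 11)(4 8 5 9)(12 14)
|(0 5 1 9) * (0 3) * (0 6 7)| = 7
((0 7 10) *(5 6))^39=(10)(5 6)=[0, 1, 2, 3, 4, 6, 5, 7, 8, 9, 10]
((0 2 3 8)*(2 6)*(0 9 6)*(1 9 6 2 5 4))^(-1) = [0, 4, 9, 2, 5, 6, 8, 7, 3, 1] = (1 4 5 6 8 3 2 9)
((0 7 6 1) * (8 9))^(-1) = (0 1 6 7)(8 9) = [1, 6, 2, 3, 4, 5, 7, 0, 9, 8]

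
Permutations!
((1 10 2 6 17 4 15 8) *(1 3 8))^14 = (17) = [0, 1, 2, 3, 4, 5, 6, 7, 8, 9, 10, 11, 12, 13, 14, 15, 16, 17]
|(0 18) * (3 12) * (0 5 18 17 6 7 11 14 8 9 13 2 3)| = 12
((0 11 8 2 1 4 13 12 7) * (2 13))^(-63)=(0 13)(7 8)(11 12)=[13, 1, 2, 3, 4, 5, 6, 8, 7, 9, 10, 12, 11, 0]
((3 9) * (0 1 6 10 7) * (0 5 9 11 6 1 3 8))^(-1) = (0 8 9 5 7 10 6 11 3) = [8, 1, 2, 0, 4, 7, 11, 10, 9, 5, 6, 3]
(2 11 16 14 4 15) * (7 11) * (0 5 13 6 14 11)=(0 5 13 6 14 4 15 2 7)(11 16)=[5, 1, 7, 3, 15, 13, 14, 0, 8, 9, 10, 16, 12, 6, 4, 2, 11]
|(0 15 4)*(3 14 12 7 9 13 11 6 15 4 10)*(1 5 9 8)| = 26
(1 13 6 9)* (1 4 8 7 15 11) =(1 13 6 9 4 8 7 15 11) =[0, 13, 2, 3, 8, 5, 9, 15, 7, 4, 10, 1, 12, 6, 14, 11]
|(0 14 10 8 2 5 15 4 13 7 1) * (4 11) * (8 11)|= 8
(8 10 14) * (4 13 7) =(4 13 7)(8 10 14) =[0, 1, 2, 3, 13, 5, 6, 4, 10, 9, 14, 11, 12, 7, 8]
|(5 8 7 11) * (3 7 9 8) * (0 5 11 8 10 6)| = 8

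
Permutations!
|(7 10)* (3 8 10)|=|(3 8 10 7)|=4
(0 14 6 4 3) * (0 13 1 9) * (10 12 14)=(0 10 12 14 6 4 3 13 1 9)=[10, 9, 2, 13, 3, 5, 4, 7, 8, 0, 12, 11, 14, 1, 6]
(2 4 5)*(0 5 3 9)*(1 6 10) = (0 5 2 4 3 9)(1 6 10) = [5, 6, 4, 9, 3, 2, 10, 7, 8, 0, 1]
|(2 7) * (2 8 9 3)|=|(2 7 8 9 3)|=5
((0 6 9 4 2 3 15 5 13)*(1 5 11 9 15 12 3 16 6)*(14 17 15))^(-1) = (0 13 5 1)(2 4 9 11 15 17 14 6 16)(3 12) = [13, 0, 4, 12, 9, 1, 16, 7, 8, 11, 10, 15, 3, 5, 6, 17, 2, 14]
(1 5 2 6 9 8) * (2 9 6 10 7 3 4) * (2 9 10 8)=[0, 5, 8, 4, 9, 10, 6, 3, 1, 2, 7]=(1 5 10 7 3 4 9 2 8)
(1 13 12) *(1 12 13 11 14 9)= (1 11 14 9)= [0, 11, 2, 3, 4, 5, 6, 7, 8, 1, 10, 14, 12, 13, 9]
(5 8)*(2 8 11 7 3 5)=(2 8)(3 5 11 7)=[0, 1, 8, 5, 4, 11, 6, 3, 2, 9, 10, 7]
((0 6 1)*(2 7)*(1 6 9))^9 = (9)(2 7) = [0, 1, 7, 3, 4, 5, 6, 2, 8, 9]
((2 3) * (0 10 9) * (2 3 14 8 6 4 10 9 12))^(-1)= (0 9)(2 12 10 4 6 8 14)= [9, 1, 12, 3, 6, 5, 8, 7, 14, 0, 4, 11, 10, 13, 2]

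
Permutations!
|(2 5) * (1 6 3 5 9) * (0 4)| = |(0 4)(1 6 3 5 2 9)| = 6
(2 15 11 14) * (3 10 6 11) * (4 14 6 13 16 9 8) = (2 15 3 10 13 16 9 8 4 14)(6 11) = [0, 1, 15, 10, 14, 5, 11, 7, 4, 8, 13, 6, 12, 16, 2, 3, 9]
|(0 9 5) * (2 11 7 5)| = |(0 9 2 11 7 5)| = 6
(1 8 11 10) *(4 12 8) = (1 4 12 8 11 10) = [0, 4, 2, 3, 12, 5, 6, 7, 11, 9, 1, 10, 8]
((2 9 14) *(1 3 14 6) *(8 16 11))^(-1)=(1 6 9 2 14 3)(8 11 16)=[0, 6, 14, 1, 4, 5, 9, 7, 11, 2, 10, 16, 12, 13, 3, 15, 8]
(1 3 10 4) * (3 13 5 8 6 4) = (1 13 5 8 6 4)(3 10) = [0, 13, 2, 10, 1, 8, 4, 7, 6, 9, 3, 11, 12, 5]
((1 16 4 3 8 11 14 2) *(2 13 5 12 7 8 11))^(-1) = (1 2 8 7 12 5 13 14 11 3 4 16) = [0, 2, 8, 4, 16, 13, 6, 12, 7, 9, 10, 3, 5, 14, 11, 15, 1]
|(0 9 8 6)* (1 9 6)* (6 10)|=|(0 10 6)(1 9 8)|=3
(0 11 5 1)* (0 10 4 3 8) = (0 11 5 1 10 4 3 8) = [11, 10, 2, 8, 3, 1, 6, 7, 0, 9, 4, 5]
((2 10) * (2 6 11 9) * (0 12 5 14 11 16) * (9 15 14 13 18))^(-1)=[16, 1, 9, 3, 4, 12, 10, 7, 8, 18, 2, 14, 0, 5, 15, 11, 6, 17, 13]=(0 16 6 10 2 9 18 13 5 12)(11 14 15)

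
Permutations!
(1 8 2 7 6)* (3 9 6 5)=[0, 8, 7, 9, 4, 3, 1, 5, 2, 6]=(1 8 2 7 5 3 9 6)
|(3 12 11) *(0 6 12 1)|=|(0 6 12 11 3 1)|=6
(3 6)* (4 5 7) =(3 6)(4 5 7) =[0, 1, 2, 6, 5, 7, 3, 4]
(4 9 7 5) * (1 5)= (1 5 4 9 7)= [0, 5, 2, 3, 9, 4, 6, 1, 8, 7]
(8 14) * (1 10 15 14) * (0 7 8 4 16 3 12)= (0 7 8 1 10 15 14 4 16 3 12)= [7, 10, 2, 12, 16, 5, 6, 8, 1, 9, 15, 11, 0, 13, 4, 14, 3]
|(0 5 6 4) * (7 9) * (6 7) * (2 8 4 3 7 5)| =4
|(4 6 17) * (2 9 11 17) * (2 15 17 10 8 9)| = 4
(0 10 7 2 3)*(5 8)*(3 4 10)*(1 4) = (0 3)(1 4 10 7 2)(5 8) = [3, 4, 1, 0, 10, 8, 6, 2, 5, 9, 7]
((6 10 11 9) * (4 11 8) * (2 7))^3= (2 7)(4 6)(8 9)(10 11)= [0, 1, 7, 3, 6, 5, 4, 2, 9, 8, 11, 10]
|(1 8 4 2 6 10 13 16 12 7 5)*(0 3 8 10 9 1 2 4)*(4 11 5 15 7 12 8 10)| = |(0 3 10 13 16 8)(1 4 11 5 2 6 9)(7 15)| = 42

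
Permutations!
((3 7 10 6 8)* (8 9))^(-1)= (3 8 9 6 10 7)= [0, 1, 2, 8, 4, 5, 10, 3, 9, 6, 7]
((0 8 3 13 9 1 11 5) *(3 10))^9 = (13) = [0, 1, 2, 3, 4, 5, 6, 7, 8, 9, 10, 11, 12, 13]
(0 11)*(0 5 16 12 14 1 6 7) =(0 11 5 16 12 14 1 6 7) =[11, 6, 2, 3, 4, 16, 7, 0, 8, 9, 10, 5, 14, 13, 1, 15, 12]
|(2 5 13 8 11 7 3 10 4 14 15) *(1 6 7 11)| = 12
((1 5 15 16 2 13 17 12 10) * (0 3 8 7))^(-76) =(1 13 5 17 15 12 16 10 2) =[0, 13, 1, 3, 4, 17, 6, 7, 8, 9, 2, 11, 16, 5, 14, 12, 10, 15]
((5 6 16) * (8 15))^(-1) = (5 16 6)(8 15) = [0, 1, 2, 3, 4, 16, 5, 7, 15, 9, 10, 11, 12, 13, 14, 8, 6]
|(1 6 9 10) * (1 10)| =|(10)(1 6 9)| =3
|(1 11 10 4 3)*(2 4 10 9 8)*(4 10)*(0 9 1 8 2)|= 14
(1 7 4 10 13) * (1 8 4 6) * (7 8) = (1 8 4 10 13 7 6) = [0, 8, 2, 3, 10, 5, 1, 6, 4, 9, 13, 11, 12, 7]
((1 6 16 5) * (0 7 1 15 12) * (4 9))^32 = (16) = [0, 1, 2, 3, 4, 5, 6, 7, 8, 9, 10, 11, 12, 13, 14, 15, 16]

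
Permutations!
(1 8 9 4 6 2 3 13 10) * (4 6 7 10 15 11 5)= (1 8 9 6 2 3 13 15 11 5 4 7 10)= [0, 8, 3, 13, 7, 4, 2, 10, 9, 6, 1, 5, 12, 15, 14, 11]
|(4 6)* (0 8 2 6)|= 5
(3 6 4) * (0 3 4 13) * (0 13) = (13)(0 3 6) = [3, 1, 2, 6, 4, 5, 0, 7, 8, 9, 10, 11, 12, 13]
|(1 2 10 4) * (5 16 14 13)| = |(1 2 10 4)(5 16 14 13)| = 4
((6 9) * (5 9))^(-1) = [0, 1, 2, 3, 4, 6, 9, 7, 8, 5] = (5 6 9)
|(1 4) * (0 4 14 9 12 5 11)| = 8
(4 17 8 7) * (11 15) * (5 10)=[0, 1, 2, 3, 17, 10, 6, 4, 7, 9, 5, 15, 12, 13, 14, 11, 16, 8]=(4 17 8 7)(5 10)(11 15)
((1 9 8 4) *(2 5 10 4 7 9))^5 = [0, 1, 2, 3, 4, 5, 6, 8, 9, 7, 10] = (10)(7 8 9)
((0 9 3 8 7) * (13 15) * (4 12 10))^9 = (0 7 8 3 9)(13 15) = [7, 1, 2, 9, 4, 5, 6, 8, 3, 0, 10, 11, 12, 15, 14, 13]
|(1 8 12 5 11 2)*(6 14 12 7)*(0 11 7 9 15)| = |(0 11 2 1 8 9 15)(5 7 6 14 12)| = 35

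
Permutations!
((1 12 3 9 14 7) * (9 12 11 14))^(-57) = (1 7 14 11)(3 12) = [0, 7, 2, 12, 4, 5, 6, 14, 8, 9, 10, 1, 3, 13, 11]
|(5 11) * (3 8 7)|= |(3 8 7)(5 11)|= 6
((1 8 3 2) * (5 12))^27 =(1 2 3 8)(5 12) =[0, 2, 3, 8, 4, 12, 6, 7, 1, 9, 10, 11, 5]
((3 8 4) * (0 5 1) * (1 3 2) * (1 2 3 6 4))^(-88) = (0 4 1 6 8 5 3) = [4, 6, 2, 0, 1, 3, 8, 7, 5]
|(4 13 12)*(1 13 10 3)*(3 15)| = |(1 13 12 4 10 15 3)| = 7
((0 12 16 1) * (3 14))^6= (0 16)(1 12)= [16, 12, 2, 3, 4, 5, 6, 7, 8, 9, 10, 11, 1, 13, 14, 15, 0]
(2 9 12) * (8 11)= (2 9 12)(8 11)= [0, 1, 9, 3, 4, 5, 6, 7, 11, 12, 10, 8, 2]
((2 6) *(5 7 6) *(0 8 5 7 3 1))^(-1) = (0 1 3 5 8)(2 6 7) = [1, 3, 6, 5, 4, 8, 7, 2, 0]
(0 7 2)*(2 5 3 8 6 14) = (0 7 5 3 8 6 14 2) = [7, 1, 0, 8, 4, 3, 14, 5, 6, 9, 10, 11, 12, 13, 2]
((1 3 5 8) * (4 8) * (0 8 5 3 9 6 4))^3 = (0 9 5 1 4 8 6) = [9, 4, 2, 3, 8, 1, 0, 7, 6, 5]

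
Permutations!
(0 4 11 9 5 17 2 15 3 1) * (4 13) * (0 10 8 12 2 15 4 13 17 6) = (0 17 15 3 1 10 8 12 2 4 11 9 5 6) = [17, 10, 4, 1, 11, 6, 0, 7, 12, 5, 8, 9, 2, 13, 14, 3, 16, 15]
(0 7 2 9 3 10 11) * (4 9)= (0 7 2 4 9 3 10 11)= [7, 1, 4, 10, 9, 5, 6, 2, 8, 3, 11, 0]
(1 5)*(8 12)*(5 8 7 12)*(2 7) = (1 8 5)(2 7 12) = [0, 8, 7, 3, 4, 1, 6, 12, 5, 9, 10, 11, 2]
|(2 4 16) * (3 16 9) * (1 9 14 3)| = |(1 9)(2 4 14 3 16)| = 10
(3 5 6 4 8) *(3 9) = (3 5 6 4 8 9) = [0, 1, 2, 5, 8, 6, 4, 7, 9, 3]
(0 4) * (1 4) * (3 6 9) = [1, 4, 2, 6, 0, 5, 9, 7, 8, 3] = (0 1 4)(3 6 9)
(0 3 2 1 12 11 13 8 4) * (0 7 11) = (0 3 2 1 12)(4 7 11 13 8) = [3, 12, 1, 2, 7, 5, 6, 11, 4, 9, 10, 13, 0, 8]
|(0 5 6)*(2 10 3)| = |(0 5 6)(2 10 3)| = 3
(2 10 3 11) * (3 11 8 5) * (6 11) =(2 10 6 11)(3 8 5) =[0, 1, 10, 8, 4, 3, 11, 7, 5, 9, 6, 2]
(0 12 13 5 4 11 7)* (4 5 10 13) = [12, 1, 2, 3, 11, 5, 6, 0, 8, 9, 13, 7, 4, 10] = (0 12 4 11 7)(10 13)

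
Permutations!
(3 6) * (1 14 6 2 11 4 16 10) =(1 14 6 3 2 11 4 16 10) =[0, 14, 11, 2, 16, 5, 3, 7, 8, 9, 1, 4, 12, 13, 6, 15, 10]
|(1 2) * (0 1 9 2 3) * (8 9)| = 3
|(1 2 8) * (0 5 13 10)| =12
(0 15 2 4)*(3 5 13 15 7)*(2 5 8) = (0 7 3 8 2 4)(5 13 15) = [7, 1, 4, 8, 0, 13, 6, 3, 2, 9, 10, 11, 12, 15, 14, 5]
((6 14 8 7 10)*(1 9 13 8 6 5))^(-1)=(1 5 10 7 8 13 9)(6 14)=[0, 5, 2, 3, 4, 10, 14, 8, 13, 1, 7, 11, 12, 9, 6]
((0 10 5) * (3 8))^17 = (0 5 10)(3 8) = [5, 1, 2, 8, 4, 10, 6, 7, 3, 9, 0]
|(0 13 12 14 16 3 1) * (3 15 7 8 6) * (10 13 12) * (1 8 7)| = |(0 12 14 16 15 1)(3 8 6)(10 13)| = 6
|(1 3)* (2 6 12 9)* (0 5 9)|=|(0 5 9 2 6 12)(1 3)|=6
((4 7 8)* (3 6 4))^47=(3 4 8 6 7)=[0, 1, 2, 4, 8, 5, 7, 3, 6]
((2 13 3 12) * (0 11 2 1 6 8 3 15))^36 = (0 11 2 13 15)(1 6 8 3 12) = [11, 6, 13, 12, 4, 5, 8, 7, 3, 9, 10, 2, 1, 15, 14, 0]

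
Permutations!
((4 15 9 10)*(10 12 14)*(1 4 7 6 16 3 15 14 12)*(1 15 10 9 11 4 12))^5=(16)(1 12)=[0, 12, 2, 3, 4, 5, 6, 7, 8, 9, 10, 11, 1, 13, 14, 15, 16]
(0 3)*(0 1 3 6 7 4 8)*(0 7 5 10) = (0 6 5 10)(1 3)(4 8 7) = [6, 3, 2, 1, 8, 10, 5, 4, 7, 9, 0]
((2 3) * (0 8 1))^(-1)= (0 1 8)(2 3)= [1, 8, 3, 2, 4, 5, 6, 7, 0]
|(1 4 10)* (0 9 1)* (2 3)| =|(0 9 1 4 10)(2 3)| =10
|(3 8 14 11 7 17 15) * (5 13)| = 14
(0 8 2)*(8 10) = [10, 1, 0, 3, 4, 5, 6, 7, 2, 9, 8] = (0 10 8 2)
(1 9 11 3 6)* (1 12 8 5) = (1 9 11 3 6 12 8 5) = [0, 9, 2, 6, 4, 1, 12, 7, 5, 11, 10, 3, 8]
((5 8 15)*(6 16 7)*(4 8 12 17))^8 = (4 15 12)(5 17 8)(6 7 16) = [0, 1, 2, 3, 15, 17, 7, 16, 5, 9, 10, 11, 4, 13, 14, 12, 6, 8]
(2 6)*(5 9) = (2 6)(5 9) = [0, 1, 6, 3, 4, 9, 2, 7, 8, 5]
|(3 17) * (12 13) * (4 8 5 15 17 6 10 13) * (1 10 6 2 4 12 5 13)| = 8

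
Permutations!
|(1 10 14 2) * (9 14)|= |(1 10 9 14 2)|= 5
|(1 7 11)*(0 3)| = |(0 3)(1 7 11)| = 6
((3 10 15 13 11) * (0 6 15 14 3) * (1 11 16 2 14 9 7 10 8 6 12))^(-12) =[0, 1, 6, 13, 4, 5, 2, 7, 16, 9, 10, 11, 12, 3, 15, 14, 8] =(2 6)(3 13)(8 16)(14 15)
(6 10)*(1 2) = [0, 2, 1, 3, 4, 5, 10, 7, 8, 9, 6] = (1 2)(6 10)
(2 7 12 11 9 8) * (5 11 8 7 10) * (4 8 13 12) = [0, 1, 10, 3, 8, 11, 6, 4, 2, 7, 5, 9, 13, 12] = (2 10 5 11 9 7 4 8)(12 13)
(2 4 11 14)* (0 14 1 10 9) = (0 14 2 4 11 1 10 9) = [14, 10, 4, 3, 11, 5, 6, 7, 8, 0, 9, 1, 12, 13, 2]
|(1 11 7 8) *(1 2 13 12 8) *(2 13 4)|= |(1 11 7)(2 4)(8 13 12)|= 6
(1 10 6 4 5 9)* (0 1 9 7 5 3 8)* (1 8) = [8, 10, 2, 1, 3, 7, 4, 5, 0, 9, 6] = (0 8)(1 10 6 4 3)(5 7)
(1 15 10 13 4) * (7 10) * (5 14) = (1 15 7 10 13 4)(5 14) = [0, 15, 2, 3, 1, 14, 6, 10, 8, 9, 13, 11, 12, 4, 5, 7]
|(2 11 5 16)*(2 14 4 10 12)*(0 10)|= |(0 10 12 2 11 5 16 14 4)|= 9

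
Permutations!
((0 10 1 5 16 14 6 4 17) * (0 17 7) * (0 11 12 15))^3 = [5, 14, 2, 3, 12, 6, 11, 15, 8, 9, 16, 0, 10, 13, 7, 1, 4, 17] = (17)(0 5 6 11)(1 14 7 15)(4 12 10 16)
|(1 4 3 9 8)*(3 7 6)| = |(1 4 7 6 3 9 8)| = 7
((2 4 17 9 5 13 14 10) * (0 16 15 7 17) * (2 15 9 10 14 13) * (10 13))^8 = (0 9 2)(4 16 5)(7 10 17 15 13) = [9, 1, 0, 3, 16, 4, 6, 10, 8, 2, 17, 11, 12, 7, 14, 13, 5, 15]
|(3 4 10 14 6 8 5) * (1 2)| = |(1 2)(3 4 10 14 6 8 5)| = 14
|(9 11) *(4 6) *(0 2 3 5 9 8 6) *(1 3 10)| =11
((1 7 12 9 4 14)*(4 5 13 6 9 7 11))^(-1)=(1 14 4 11)(5 9 6 13)(7 12)=[0, 14, 2, 3, 11, 9, 13, 12, 8, 6, 10, 1, 7, 5, 4]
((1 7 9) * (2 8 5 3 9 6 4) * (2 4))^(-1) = (1 9 3 5 8 2 6 7) = [0, 9, 6, 5, 4, 8, 7, 1, 2, 3]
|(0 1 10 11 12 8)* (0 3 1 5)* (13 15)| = |(0 5)(1 10 11 12 8 3)(13 15)| = 6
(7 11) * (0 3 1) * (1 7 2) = (0 3 7 11 2 1) = [3, 0, 1, 7, 4, 5, 6, 11, 8, 9, 10, 2]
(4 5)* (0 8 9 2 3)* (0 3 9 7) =(0 8 7)(2 9)(4 5) =[8, 1, 9, 3, 5, 4, 6, 0, 7, 2]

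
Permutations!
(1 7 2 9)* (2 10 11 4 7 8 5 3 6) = (1 8 5 3 6 2 9)(4 7 10 11) = [0, 8, 9, 6, 7, 3, 2, 10, 5, 1, 11, 4]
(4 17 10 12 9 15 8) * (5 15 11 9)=[0, 1, 2, 3, 17, 15, 6, 7, 4, 11, 12, 9, 5, 13, 14, 8, 16, 10]=(4 17 10 12 5 15 8)(9 11)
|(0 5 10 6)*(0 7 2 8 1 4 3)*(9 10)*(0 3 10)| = |(0 5 9)(1 4 10 6 7 2 8)| = 21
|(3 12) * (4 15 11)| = |(3 12)(4 15 11)| = 6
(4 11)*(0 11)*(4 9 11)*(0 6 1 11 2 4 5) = (0 5)(1 11 9 2 4 6) = [5, 11, 4, 3, 6, 0, 1, 7, 8, 2, 10, 9]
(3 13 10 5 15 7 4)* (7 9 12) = (3 13 10 5 15 9 12 7 4) = [0, 1, 2, 13, 3, 15, 6, 4, 8, 12, 5, 11, 7, 10, 14, 9]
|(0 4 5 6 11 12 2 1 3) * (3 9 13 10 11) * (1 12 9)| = |(0 4 5 6 3)(2 12)(9 13 10 11)| = 20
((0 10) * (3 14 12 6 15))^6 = (3 14 12 6 15) = [0, 1, 2, 14, 4, 5, 15, 7, 8, 9, 10, 11, 6, 13, 12, 3]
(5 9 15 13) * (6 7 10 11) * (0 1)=(0 1)(5 9 15 13)(6 7 10 11)=[1, 0, 2, 3, 4, 9, 7, 10, 8, 15, 11, 6, 12, 5, 14, 13]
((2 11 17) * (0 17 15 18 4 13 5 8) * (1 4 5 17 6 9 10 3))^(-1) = (0 8 5 18 15 11 2 17 13 4 1 3 10 9 6) = [8, 3, 17, 10, 1, 18, 0, 7, 5, 6, 9, 2, 12, 4, 14, 11, 16, 13, 15]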